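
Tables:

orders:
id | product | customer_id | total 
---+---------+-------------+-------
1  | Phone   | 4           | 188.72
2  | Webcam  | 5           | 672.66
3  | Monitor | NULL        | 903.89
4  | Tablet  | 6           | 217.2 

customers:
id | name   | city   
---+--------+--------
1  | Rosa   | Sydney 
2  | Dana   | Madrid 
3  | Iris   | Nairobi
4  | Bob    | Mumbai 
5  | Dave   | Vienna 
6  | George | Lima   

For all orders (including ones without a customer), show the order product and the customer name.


LEFT JOIN keeps every row from orders (the left table); where customer_id has no match in customers, the customer columns become NULL. Walk through each order:
  - order 1 (Phone): customer_id=4 -> matches Bob
  - order 2 (Webcam): customer_id=5 -> matches Dave
  - order 3 (Monitor): customer_id=NULL, no match -> kept with NULL
  - order 4 (Tablet): customer_id=6 -> matches George
All 4 rows appear; 1 has NULL customer.

SQL:
SELECT a.product, b.name AS customer
FROM orders a
LEFT JOIN customers b ON a.customer_id = b.id

Result:
product | customer
--------+---------
Phone   | Bob     
Webcam  | Dave    
Monitor | NULL    
Tablet  | George  


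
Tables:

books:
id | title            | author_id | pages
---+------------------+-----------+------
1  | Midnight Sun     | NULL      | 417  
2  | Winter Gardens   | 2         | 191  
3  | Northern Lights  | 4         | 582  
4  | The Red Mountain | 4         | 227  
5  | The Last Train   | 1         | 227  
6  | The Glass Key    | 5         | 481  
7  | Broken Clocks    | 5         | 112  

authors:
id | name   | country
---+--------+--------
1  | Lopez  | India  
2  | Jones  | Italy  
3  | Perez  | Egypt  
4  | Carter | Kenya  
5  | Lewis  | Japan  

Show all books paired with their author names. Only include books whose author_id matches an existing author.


INNER JOIN keeps only books rows whose author_id matches an id in authors. Walk through each book:
  - book 1 (Midnight Sun): author_id=NULL, no match -> dropped
  - book 2 (Winter Gardens): author_id=2 -> matches Jones
  - book 3 (Northern Lights): author_id=4 -> matches Carter
  - book 4 (The Red Mountain): author_id=4 -> matches Carter
  - book 5 (The Last Train): author_id=1 -> matches Lopez
  - book 6 (The Glass Key): author_id=5 -> matches Lewis
  - book 7 (Broken Clocks): author_id=5 -> matches Lewis
So 1 of 7 rows is dropped.

SQL:
SELECT a.title, b.name AS author
FROM books a
INNER JOIN authors b ON a.author_id = b.id

Result:
title            | author
-----------------+-------
Winter Gardens   | Jones 
Northern Lights  | Carter
The Red Mountain | Carter
The Last Train   | Lopez 
The Glass Key    | Lewis 
Broken Clocks    | Lewis 


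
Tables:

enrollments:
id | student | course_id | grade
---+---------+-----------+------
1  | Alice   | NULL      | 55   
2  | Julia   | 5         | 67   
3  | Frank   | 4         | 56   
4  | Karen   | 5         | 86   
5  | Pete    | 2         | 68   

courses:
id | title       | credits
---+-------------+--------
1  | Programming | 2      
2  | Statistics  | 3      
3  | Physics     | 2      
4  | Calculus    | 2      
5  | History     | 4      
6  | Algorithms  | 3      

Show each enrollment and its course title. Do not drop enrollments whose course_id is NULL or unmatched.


LEFT JOIN keeps every row from enrollments (the left table); where course_id has no match in courses, the course columns become NULL. Walk through each enrollment:
  - enrollment 1 (Alice): course_id=NULL, no match -> kept with NULL
  - enrollment 2 (Julia): course_id=5 -> matches History
  - enrollment 3 (Frank): course_id=4 -> matches Calculus
  - enrollment 4 (Karen): course_id=5 -> matches History
  - enrollment 5 (Pete): course_id=2 -> matches Statistics
All 5 rows appear; 1 has NULL course.

SQL:
SELECT a.student, b.title AS course
FROM enrollments a
LEFT JOIN courses b ON a.course_id = b.id

Result:
student | course    
--------+-----------
Alice   | NULL      
Julia   | History   
Frank   | Calculus  
Karen   | History   
Pete    | Statistics


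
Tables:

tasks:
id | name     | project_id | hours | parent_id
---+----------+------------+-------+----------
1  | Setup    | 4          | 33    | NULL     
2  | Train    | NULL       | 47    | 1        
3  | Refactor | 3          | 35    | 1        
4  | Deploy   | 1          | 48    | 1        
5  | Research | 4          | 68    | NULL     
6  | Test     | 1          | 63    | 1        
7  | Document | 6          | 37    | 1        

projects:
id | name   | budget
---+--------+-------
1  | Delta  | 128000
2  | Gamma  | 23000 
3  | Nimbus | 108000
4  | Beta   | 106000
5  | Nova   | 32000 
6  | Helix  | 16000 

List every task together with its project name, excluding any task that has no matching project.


INNER JOIN keeps only tasks rows whose project_id matches an id in projects. Walk through each task:
  - task 1 (Setup): project_id=4 -> matches Beta
  - task 2 (Train): project_id=NULL, no match -> dropped
  - task 3 (Refactor): project_id=3 -> matches Nimbus
  - task 4 (Deploy): project_id=1 -> matches Delta
  - task 5 (Research): project_id=4 -> matches Beta
  - task 6 (Test): project_id=1 -> matches Delta
  - task 7 (Document): project_id=6 -> matches Helix
So 1 of 7 rows is dropped.

SQL:
SELECT a.name, b.name AS project
FROM tasks a
INNER JOIN projects b ON a.project_id = b.id

Result:
name     | project
---------+--------
Setup    | Beta   
Refactor | Nimbus 
Deploy   | Delta  
Research | Beta   
Test     | Delta  
Document | Helix  


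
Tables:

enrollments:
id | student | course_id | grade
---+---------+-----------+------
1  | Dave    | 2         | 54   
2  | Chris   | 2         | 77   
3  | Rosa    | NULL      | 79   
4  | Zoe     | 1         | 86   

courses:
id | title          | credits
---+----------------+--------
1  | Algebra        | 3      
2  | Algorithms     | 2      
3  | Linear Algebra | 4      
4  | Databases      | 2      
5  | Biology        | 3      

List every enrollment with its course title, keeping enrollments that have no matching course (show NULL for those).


LEFT JOIN keeps every row from enrollments (the left table); where course_id has no match in courses, the course columns become NULL. Walk through each enrollment:
  - enrollment 1 (Dave): course_id=2 -> matches Algorithms
  - enrollment 2 (Chris): course_id=2 -> matches Algorithms
  - enrollment 3 (Rosa): course_id=NULL, no match -> kept with NULL
  - enrollment 4 (Zoe): course_id=1 -> matches Algebra
All 4 rows appear; 1 has NULL course.

SQL:
SELECT a.student, b.title AS course
FROM enrollments a
LEFT JOIN courses b ON a.course_id = b.id

Result:
student | course    
--------+-----------
Dave    | Algorithms
Chris   | Algorithms
Rosa    | NULL      
Zoe     | Algebra   


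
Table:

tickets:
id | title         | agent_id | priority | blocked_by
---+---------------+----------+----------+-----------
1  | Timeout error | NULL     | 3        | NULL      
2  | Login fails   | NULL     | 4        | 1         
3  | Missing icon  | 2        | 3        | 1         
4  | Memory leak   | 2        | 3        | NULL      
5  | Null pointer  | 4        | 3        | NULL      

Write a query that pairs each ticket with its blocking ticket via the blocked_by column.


This is a self-join: tickets is joined to a second copy of itself, matching each row's blocked_by to another row's id. Use LEFT JOIN so rows with blocked_by=NULL are kept.
  - ticket 1 (Timeout error): blocked_by=NULL -> NULL
  - ticket 2 (Login fails): blocked_by=1 -> Timeout error
  - ticket 3 (Missing icon): blocked_by=1 -> Timeout error
  - ticket 4 (Memory leak): blocked_by=NULL -> NULL
  - ticket 5 (Null pointer): blocked_by=NULL -> NULL

SQL:
SELECT a.title AS item, b.title AS blocked_by
FROM tickets a
LEFT JOIN tickets b ON a.blocked_by = b.id

Result:
item          | blocked_by   
--------------+--------------
Timeout error | NULL         
Login fails   | Timeout error
Missing icon  | Timeout error
Memory leak   | NULL         
Null pointer  | NULL         


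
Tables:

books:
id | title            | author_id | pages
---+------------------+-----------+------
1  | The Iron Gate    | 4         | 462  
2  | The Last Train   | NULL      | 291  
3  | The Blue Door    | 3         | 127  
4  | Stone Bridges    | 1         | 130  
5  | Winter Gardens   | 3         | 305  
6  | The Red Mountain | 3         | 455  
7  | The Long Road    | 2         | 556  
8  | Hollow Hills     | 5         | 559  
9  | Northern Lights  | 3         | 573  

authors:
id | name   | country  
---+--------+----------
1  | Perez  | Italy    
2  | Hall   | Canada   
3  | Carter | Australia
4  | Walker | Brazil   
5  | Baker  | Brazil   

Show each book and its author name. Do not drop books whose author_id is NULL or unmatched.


LEFT JOIN keeps every row from books (the left table); where author_id has no match in authors, the author columns become NULL. Walk through each book:
  - book 1 (The Iron Gate): author_id=4 -> matches Walker
  - book 2 (The Last Train): author_id=NULL, no match -> kept with NULL
  - book 3 (The Blue Door): author_id=3 -> matches Carter
  - book 4 (Stone Bridges): author_id=1 -> matches Perez
  - book 5 (Winter Gardens): author_id=3 -> matches Carter
  - book 6 (The Red Mountain): author_id=3 -> matches Carter
  - book 7 (The Long Road): author_id=2 -> matches Hall
  - book 8 (Hollow Hills): author_id=5 -> matches Baker
  - book 9 (Northern Lights): author_id=3 -> matches Carter
All 9 rows appear; 1 has NULL author.

SQL:
SELECT a.title, b.name AS author
FROM books a
LEFT JOIN authors b ON a.author_id = b.id

Result:
title            | author
-----------------+-------
The Iron Gate    | Walker
The Last Train   | NULL  
The Blue Door    | Carter
Stone Bridges    | Perez 
Winter Gardens   | Carter
The Red Mountain | Carter
The Long Road    | Hall  
Hollow Hills     | Baker 
Northern Lights  | Carter


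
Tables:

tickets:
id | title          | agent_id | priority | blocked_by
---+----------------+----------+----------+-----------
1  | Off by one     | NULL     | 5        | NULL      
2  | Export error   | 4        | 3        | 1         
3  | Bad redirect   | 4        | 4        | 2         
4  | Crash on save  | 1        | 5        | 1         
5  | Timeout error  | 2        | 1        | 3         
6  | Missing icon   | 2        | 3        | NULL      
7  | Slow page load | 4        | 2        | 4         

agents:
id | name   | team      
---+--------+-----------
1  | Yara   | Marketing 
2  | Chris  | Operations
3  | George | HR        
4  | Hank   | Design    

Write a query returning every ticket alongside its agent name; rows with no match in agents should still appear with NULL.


LEFT JOIN keeps every row from tickets (the left table); where agent_id has no match in agents, the agent columns become NULL. Walk through each ticket:
  - ticket 1 (Off by one): agent_id=NULL, no match -> kept with NULL
  - ticket 2 (Export error): agent_id=4 -> matches Hank
  - ticket 3 (Bad redirect): agent_id=4 -> matches Hank
  - ticket 4 (Crash on save): agent_id=1 -> matches Yara
  - ticket 5 (Timeout error): agent_id=2 -> matches Chris
  - ticket 6 (Missing icon): agent_id=2 -> matches Chris
  - ticket 7 (Slow page load): agent_id=4 -> matches Hank
All 7 rows appear; 1 has NULL agent.

SQL:
SELECT a.title, b.name AS agent
FROM tickets a
LEFT JOIN agents b ON a.agent_id = b.id

Result:
title          | agent
---------------+------
Off by one     | NULL 
Export error   | Hank 
Bad redirect   | Hank 
Crash on save  | Yara 
Timeout error  | Chris
Missing icon   | Chris
Slow page load | Hank 


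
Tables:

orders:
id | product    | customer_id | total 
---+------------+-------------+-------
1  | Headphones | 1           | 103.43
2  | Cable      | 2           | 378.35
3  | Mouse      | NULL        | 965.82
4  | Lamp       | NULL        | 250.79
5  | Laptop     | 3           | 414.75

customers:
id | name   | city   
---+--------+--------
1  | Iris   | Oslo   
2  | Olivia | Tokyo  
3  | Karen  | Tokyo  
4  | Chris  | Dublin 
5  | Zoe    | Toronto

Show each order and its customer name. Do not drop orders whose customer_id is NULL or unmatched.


LEFT JOIN keeps every row from orders (the left table); where customer_id has no match in customers, the customer columns become NULL. Walk through each order:
  - order 1 (Headphones): customer_id=1 -> matches Iris
  - order 2 (Cable): customer_id=2 -> matches Olivia
  - order 3 (Mouse): customer_id=NULL, no match -> kept with NULL
  - order 4 (Lamp): customer_id=NULL, no match -> kept with NULL
  - order 5 (Laptop): customer_id=3 -> matches Karen
All 5 rows appear; 2 have NULL customer.

SQL:
SELECT a.product, b.name AS customer
FROM orders a
LEFT JOIN customers b ON a.customer_id = b.id

Result:
product    | customer
-----------+---------
Headphones | Iris    
Cable      | Olivia  
Mouse      | NULL    
Lamp       | NULL    
Laptop     | Karen   


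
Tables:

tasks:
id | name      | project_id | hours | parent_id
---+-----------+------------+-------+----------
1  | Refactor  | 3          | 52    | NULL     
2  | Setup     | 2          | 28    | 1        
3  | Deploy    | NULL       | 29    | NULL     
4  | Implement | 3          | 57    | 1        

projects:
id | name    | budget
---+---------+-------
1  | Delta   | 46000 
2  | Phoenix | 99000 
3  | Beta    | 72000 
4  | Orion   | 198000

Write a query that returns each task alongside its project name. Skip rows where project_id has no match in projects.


INNER JOIN keeps only tasks rows whose project_id matches an id in projects. Walk through each task:
  - task 1 (Refactor): project_id=3 -> matches Beta
  - task 2 (Setup): project_id=2 -> matches Phoenix
  - task 3 (Deploy): project_id=NULL, no match -> dropped
  - task 4 (Implement): project_id=3 -> matches Beta
So 1 of 4 rows is dropped.

SQL:
SELECT a.name, b.name AS project
FROM tasks a
INNER JOIN projects b ON a.project_id = b.id

Result:
name      | project
----------+--------
Refactor  | Beta   
Setup     | Phoenix
Implement | Beta   


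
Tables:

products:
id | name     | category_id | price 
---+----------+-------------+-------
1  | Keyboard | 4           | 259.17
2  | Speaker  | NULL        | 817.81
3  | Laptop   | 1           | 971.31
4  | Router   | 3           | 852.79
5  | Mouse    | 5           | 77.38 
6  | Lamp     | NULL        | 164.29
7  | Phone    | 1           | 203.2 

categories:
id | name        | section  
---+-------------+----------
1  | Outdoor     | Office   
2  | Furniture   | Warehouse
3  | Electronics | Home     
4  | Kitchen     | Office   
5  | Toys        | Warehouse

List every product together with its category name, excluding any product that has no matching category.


INNER JOIN keeps only products rows whose category_id matches an id in categories. Walk through each product:
  - product 1 (Keyboard): category_id=4 -> matches Kitchen
  - product 2 (Speaker): category_id=NULL, no match -> dropped
  - product 3 (Laptop): category_id=1 -> matches Outdoor
  - product 4 (Router): category_id=3 -> matches Electronics
  - product 5 (Mouse): category_id=5 -> matches Toys
  - product 6 (Lamp): category_id=NULL, no match -> dropped
  - product 7 (Phone): category_id=1 -> matches Outdoor
So 2 of 7 rows are dropped.

SQL:
SELECT a.name, b.name AS category
FROM products a
INNER JOIN categories b ON a.category_id = b.id

Result:
name     | category   
---------+------------
Keyboard | Kitchen    
Laptop   | Outdoor    
Router   | Electronics
Mouse    | Toys       
Phone    | Outdoor    


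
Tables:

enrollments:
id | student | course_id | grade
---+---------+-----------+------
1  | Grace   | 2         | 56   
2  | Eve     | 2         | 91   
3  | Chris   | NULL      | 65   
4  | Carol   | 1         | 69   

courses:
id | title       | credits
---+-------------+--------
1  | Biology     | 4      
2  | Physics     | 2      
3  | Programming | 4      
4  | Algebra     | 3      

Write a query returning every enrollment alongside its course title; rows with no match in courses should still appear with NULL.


LEFT JOIN keeps every row from enrollments (the left table); where course_id has no match in courses, the course columns become NULL. Walk through each enrollment:
  - enrollment 1 (Grace): course_id=2 -> matches Physics
  - enrollment 2 (Eve): course_id=2 -> matches Physics
  - enrollment 3 (Chris): course_id=NULL, no match -> kept with NULL
  - enrollment 4 (Carol): course_id=1 -> matches Biology
All 4 rows appear; 1 has NULL course.

SQL:
SELECT a.student, b.title AS course
FROM enrollments a
LEFT JOIN courses b ON a.course_id = b.id

Result:
student | course 
--------+--------
Grace   | Physics
Eve     | Physics
Chris   | NULL   
Carol   | Biology


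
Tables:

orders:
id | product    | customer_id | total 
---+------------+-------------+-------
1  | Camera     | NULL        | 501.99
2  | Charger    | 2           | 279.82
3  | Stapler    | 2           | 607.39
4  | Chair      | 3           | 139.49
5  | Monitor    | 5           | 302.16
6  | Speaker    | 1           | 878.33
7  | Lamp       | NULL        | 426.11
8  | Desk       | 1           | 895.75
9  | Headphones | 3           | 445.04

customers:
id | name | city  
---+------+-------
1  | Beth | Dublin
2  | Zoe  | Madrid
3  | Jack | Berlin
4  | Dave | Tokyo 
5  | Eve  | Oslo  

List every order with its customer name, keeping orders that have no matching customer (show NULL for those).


LEFT JOIN keeps every row from orders (the left table); where customer_id has no match in customers, the customer columns become NULL. Walk through each order:
  - order 1 (Camera): customer_id=NULL, no match -> kept with NULL
  - order 2 (Charger): customer_id=2 -> matches Zoe
  - order 3 (Stapler): customer_id=2 -> matches Zoe
  - order 4 (Chair): customer_id=3 -> matches Jack
  - order 5 (Monitor): customer_id=5 -> matches Eve
  - order 6 (Speaker): customer_id=1 -> matches Beth
  - order 7 (Lamp): customer_id=NULL, no match -> kept with NULL
  - order 8 (Desk): customer_id=1 -> matches Beth
  - order 9 (Headphones): customer_id=3 -> matches Jack
All 9 rows appear; 2 have NULL customer.

SQL:
SELECT a.product, b.name AS customer
FROM orders a
LEFT JOIN customers b ON a.customer_id = b.id

Result:
product    | customer
-----------+---------
Camera     | NULL    
Charger    | Zoe     
Stapler    | Zoe     
Chair      | Jack    
Monitor    | Eve     
Speaker    | Beth    
Lamp       | NULL    
Desk       | Beth    
Headphones | Jack    


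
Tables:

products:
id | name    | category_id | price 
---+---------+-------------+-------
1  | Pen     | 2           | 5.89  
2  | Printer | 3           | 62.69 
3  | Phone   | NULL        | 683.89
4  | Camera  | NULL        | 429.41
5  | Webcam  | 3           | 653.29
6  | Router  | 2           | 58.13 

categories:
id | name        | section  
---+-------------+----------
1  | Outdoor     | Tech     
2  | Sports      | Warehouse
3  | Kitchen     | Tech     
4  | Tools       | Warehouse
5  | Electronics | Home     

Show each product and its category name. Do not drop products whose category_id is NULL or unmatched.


LEFT JOIN keeps every row from products (the left table); where category_id has no match in categories, the category columns become NULL. Walk through each product:
  - product 1 (Pen): category_id=2 -> matches Sports
  - product 2 (Printer): category_id=3 -> matches Kitchen
  - product 3 (Phone): category_id=NULL, no match -> kept with NULL
  - product 4 (Camera): category_id=NULL, no match -> kept with NULL
  - product 5 (Webcam): category_id=3 -> matches Kitchen
  - product 6 (Router): category_id=2 -> matches Sports
All 6 rows appear; 2 have NULL category.

SQL:
SELECT a.name, b.name AS category
FROM products a
LEFT JOIN categories b ON a.category_id = b.id

Result:
name    | category
--------+---------
Pen     | Sports  
Printer | Kitchen 
Phone   | NULL    
Camera  | NULL    
Webcam  | Kitchen 
Router  | Sports  


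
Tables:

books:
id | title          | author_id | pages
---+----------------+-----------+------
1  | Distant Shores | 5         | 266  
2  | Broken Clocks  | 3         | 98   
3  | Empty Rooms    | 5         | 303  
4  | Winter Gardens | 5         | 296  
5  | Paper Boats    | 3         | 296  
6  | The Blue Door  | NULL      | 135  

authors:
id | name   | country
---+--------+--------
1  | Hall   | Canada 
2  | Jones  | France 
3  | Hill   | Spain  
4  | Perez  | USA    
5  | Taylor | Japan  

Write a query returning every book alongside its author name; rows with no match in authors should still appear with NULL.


LEFT JOIN keeps every row from books (the left table); where author_id has no match in authors, the author columns become NULL. Walk through each book:
  - book 1 (Distant Shores): author_id=5 -> matches Taylor
  - book 2 (Broken Clocks): author_id=3 -> matches Hill
  - book 3 (Empty Rooms): author_id=5 -> matches Taylor
  - book 4 (Winter Gardens): author_id=5 -> matches Taylor
  - book 5 (Paper Boats): author_id=3 -> matches Hill
  - book 6 (The Blue Door): author_id=NULL, no match -> kept with NULL
All 6 rows appear; 1 has NULL author.

SQL:
SELECT a.title, b.name AS author
FROM books a
LEFT JOIN authors b ON a.author_id = b.id

Result:
title          | author
---------------+-------
Distant Shores | Taylor
Broken Clocks  | Hill  
Empty Rooms    | Taylor
Winter Gardens | Taylor
Paper Boats    | Hill  
The Blue Door  | NULL  


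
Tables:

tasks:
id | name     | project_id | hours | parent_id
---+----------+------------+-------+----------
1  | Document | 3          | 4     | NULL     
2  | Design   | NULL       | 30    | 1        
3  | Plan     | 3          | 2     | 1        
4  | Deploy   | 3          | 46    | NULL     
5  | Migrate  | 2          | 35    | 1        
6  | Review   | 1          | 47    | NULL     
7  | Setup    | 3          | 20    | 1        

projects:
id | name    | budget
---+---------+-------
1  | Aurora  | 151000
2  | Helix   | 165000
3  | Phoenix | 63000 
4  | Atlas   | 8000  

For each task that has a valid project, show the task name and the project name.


INNER JOIN keeps only tasks rows whose project_id matches an id in projects. Walk through each task:
  - task 1 (Document): project_id=3 -> matches Phoenix
  - task 2 (Design): project_id=NULL, no match -> dropped
  - task 3 (Plan): project_id=3 -> matches Phoenix
  - task 4 (Deploy): project_id=3 -> matches Phoenix
  - task 5 (Migrate): project_id=2 -> matches Helix
  - task 6 (Review): project_id=1 -> matches Aurora
  - task 7 (Setup): project_id=3 -> matches Phoenix
So 1 of 7 rows is dropped.

SQL:
SELECT a.name, b.name AS project
FROM tasks a
INNER JOIN projects b ON a.project_id = b.id

Result:
name     | project
---------+--------
Document | Phoenix
Plan     | Phoenix
Deploy   | Phoenix
Migrate  | Helix  
Review   | Aurora 
Setup    | Phoenix


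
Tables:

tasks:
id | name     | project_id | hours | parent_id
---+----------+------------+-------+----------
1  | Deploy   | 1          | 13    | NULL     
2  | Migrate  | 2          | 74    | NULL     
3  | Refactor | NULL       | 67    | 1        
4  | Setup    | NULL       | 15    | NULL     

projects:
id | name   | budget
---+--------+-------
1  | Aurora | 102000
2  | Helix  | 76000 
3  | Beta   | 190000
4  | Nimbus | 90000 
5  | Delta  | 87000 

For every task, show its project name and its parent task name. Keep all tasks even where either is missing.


Two LEFT JOINs from the same base table tasks: one to projects via project_id, one to tasks itself via parent_id. Both are LEFT so every task is preserved.
Match against projects:
  - task 1 (Deploy): project_id=1 -> matches Aurora
  - task 2 (Migrate): project_id=2 -> matches Helix
  - task 3 (Refactor): project_id=NULL, no match -> kept with NULL
  - task 4 (Setup): project_id=NULL, no match -> kept with NULL
Match against tasks (self):
  - task 1 (Deploy): parent_id=NULL -> NULL
  - task 2 (Migrate): parent_id=NULL -> NULL
  - task 3 (Refactor): parent_id=1 -> Deploy
  - task 4 (Setup): parent_id=NULL -> NULL

SQL:
SELECT a.name, b.name AS project, c.name AS parent
FROM tasks a
LEFT JOIN projects b ON a.project_id = b.id
LEFT JOIN tasks c ON a.parent_id = c.id

Result:
name     | project | parent
---------+---------+-------
Deploy   | Aurora  | NULL  
Migrate  | Helix   | NULL  
Refactor | NULL    | Deploy
Setup    | NULL    | NULL  


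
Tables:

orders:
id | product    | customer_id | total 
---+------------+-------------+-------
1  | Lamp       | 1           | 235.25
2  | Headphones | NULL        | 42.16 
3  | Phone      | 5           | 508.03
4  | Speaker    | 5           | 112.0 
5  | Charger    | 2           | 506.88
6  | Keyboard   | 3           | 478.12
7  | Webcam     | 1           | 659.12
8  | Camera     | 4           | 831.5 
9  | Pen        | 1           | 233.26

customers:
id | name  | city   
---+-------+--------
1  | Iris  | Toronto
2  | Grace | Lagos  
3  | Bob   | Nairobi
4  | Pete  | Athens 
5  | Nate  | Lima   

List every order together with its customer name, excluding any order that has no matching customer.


INNER JOIN keeps only orders rows whose customer_id matches an id in customers. Walk through each order:
  - order 1 (Lamp): customer_id=1 -> matches Iris
  - order 2 (Headphones): customer_id=NULL, no match -> dropped
  - order 3 (Phone): customer_id=5 -> matches Nate
  - order 4 (Speaker): customer_id=5 -> matches Nate
  - order 5 (Charger): customer_id=2 -> matches Grace
  - order 6 (Keyboard): customer_id=3 -> matches Bob
  - order 7 (Webcam): customer_id=1 -> matches Iris
  - order 8 (Camera): customer_id=4 -> matches Pete
  - order 9 (Pen): customer_id=1 -> matches Iris
So 1 of 9 rows is dropped.

SQL:
SELECT a.product, b.name AS customer
FROM orders a
INNER JOIN customers b ON a.customer_id = b.id

Result:
product  | customer
---------+---------
Lamp     | Iris    
Phone    | Nate    
Speaker  | Nate    
Charger  | Grace   
Keyboard | Bob     
Webcam   | Iris    
Camera   | Pete    
Pen      | Iris    


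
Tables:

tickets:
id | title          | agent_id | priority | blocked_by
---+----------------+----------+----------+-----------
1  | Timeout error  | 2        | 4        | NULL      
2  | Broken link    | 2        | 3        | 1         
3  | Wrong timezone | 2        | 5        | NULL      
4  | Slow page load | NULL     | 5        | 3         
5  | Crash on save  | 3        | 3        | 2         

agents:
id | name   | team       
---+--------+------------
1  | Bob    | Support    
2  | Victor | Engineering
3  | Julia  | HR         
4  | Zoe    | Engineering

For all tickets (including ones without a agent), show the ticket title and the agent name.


LEFT JOIN keeps every row from tickets (the left table); where agent_id has no match in agents, the agent columns become NULL. Walk through each ticket:
  - ticket 1 (Timeout error): agent_id=2 -> matches Victor
  - ticket 2 (Broken link): agent_id=2 -> matches Victor
  - ticket 3 (Wrong timezone): agent_id=2 -> matches Victor
  - ticket 4 (Slow page load): agent_id=NULL, no match -> kept with NULL
  - ticket 5 (Crash on save): agent_id=3 -> matches Julia
All 5 rows appear; 1 has NULL agent.

SQL:
SELECT a.title, b.name AS agent
FROM tickets a
LEFT JOIN agents b ON a.agent_id = b.id

Result:
title          | agent 
---------------+-------
Timeout error  | Victor
Broken link    | Victor
Wrong timezone | Victor
Slow page load | NULL  
Crash on save  | Julia 


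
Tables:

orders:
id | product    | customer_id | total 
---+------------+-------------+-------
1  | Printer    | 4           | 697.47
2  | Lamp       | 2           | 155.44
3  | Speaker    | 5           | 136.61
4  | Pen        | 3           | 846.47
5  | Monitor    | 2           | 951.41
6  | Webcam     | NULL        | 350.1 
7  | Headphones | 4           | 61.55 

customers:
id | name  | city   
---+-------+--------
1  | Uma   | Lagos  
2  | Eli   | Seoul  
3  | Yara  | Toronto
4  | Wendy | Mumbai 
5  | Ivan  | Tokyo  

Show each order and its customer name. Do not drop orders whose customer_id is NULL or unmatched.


LEFT JOIN keeps every row from orders (the left table); where customer_id has no match in customers, the customer columns become NULL. Walk through each order:
  - order 1 (Printer): customer_id=4 -> matches Wendy
  - order 2 (Lamp): customer_id=2 -> matches Eli
  - order 3 (Speaker): customer_id=5 -> matches Ivan
  - order 4 (Pen): customer_id=3 -> matches Yara
  - order 5 (Monitor): customer_id=2 -> matches Eli
  - order 6 (Webcam): customer_id=NULL, no match -> kept with NULL
  - order 7 (Headphones): customer_id=4 -> matches Wendy
All 7 rows appear; 1 has NULL customer.

SQL:
SELECT a.product, b.name AS customer
FROM orders a
LEFT JOIN customers b ON a.customer_id = b.id

Result:
product    | customer
-----------+---------
Printer    | Wendy   
Lamp       | Eli     
Speaker    | Ivan    
Pen        | Yara    
Monitor    | Eli     
Webcam     | NULL    
Headphones | Wendy   


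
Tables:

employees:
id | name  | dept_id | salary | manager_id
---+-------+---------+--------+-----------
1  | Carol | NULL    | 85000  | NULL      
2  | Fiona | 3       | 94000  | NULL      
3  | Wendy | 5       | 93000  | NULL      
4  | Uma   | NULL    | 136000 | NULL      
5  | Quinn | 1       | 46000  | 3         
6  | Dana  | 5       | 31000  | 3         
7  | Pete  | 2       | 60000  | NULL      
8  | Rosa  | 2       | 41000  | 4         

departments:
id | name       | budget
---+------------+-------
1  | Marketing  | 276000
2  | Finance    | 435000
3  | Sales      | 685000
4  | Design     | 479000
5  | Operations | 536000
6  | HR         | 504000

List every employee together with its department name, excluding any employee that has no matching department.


INNER JOIN keeps only employees rows whose dept_id matches an id in departments. Walk through each employee:
  - employee 1 (Carol): dept_id=NULL, no match -> dropped
  - employee 2 (Fiona): dept_id=3 -> matches Sales
  - employee 3 (Wendy): dept_id=5 -> matches Operations
  - employee 4 (Uma): dept_id=NULL, no match -> dropped
  - employee 5 (Quinn): dept_id=1 -> matches Marketing
  - employee 6 (Dana): dept_id=5 -> matches Operations
  - employee 7 (Pete): dept_id=2 -> matches Finance
  - employee 8 (Rosa): dept_id=2 -> matches Finance
So 2 of 8 rows are dropped.

SQL:
SELECT a.name, b.name AS department
FROM employees a
INNER JOIN departments b ON a.dept_id = b.id

Result:
name  | department
------+-----------
Fiona | Sales     
Wendy | Operations
Quinn | Marketing 
Dana  | Operations
Pete  | Finance   
Rosa  | Finance   


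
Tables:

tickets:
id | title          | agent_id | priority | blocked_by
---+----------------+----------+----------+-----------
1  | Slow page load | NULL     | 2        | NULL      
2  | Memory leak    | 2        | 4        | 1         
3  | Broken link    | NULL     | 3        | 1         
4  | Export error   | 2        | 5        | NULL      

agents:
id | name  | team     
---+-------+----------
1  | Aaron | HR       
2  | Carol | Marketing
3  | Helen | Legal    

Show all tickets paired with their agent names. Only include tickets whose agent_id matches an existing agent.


INNER JOIN keeps only tickets rows whose agent_id matches an id in agents. Walk through each ticket:
  - ticket 1 (Slow page load): agent_id=NULL, no match -> dropped
  - ticket 2 (Memory leak): agent_id=2 -> matches Carol
  - ticket 3 (Broken link): agent_id=NULL, no match -> dropped
  - ticket 4 (Export error): agent_id=2 -> matches Carol
So 2 of 4 rows are dropped.

SQL:
SELECT a.title, b.name AS agent
FROM tickets a
INNER JOIN agents b ON a.agent_id = b.id

Result:
title        | agent
-------------+------
Memory leak  | Carol
Export error | Carol


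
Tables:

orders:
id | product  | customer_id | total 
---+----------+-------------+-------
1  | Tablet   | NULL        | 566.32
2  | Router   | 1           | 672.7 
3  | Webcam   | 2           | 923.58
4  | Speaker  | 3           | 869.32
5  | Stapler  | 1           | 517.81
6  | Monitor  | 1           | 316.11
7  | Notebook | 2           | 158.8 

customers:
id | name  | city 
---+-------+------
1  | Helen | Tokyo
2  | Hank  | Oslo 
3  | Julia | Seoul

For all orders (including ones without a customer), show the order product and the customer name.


LEFT JOIN keeps every row from orders (the left table); where customer_id has no match in customers, the customer columns become NULL. Walk through each order:
  - order 1 (Tablet): customer_id=NULL, no match -> kept with NULL
  - order 2 (Router): customer_id=1 -> matches Helen
  - order 3 (Webcam): customer_id=2 -> matches Hank
  - order 4 (Speaker): customer_id=3 -> matches Julia
  - order 5 (Stapler): customer_id=1 -> matches Helen
  - order 6 (Monitor): customer_id=1 -> matches Helen
  - order 7 (Notebook): customer_id=2 -> matches Hank
All 7 rows appear; 1 has NULL customer.

SQL:
SELECT a.product, b.name AS customer
FROM orders a
LEFT JOIN customers b ON a.customer_id = b.id

Result:
product  | customer
---------+---------
Tablet   | NULL    
Router   | Helen   
Webcam   | Hank    
Speaker  | Julia   
Stapler  | Helen   
Monitor  | Helen   
Notebook | Hank    


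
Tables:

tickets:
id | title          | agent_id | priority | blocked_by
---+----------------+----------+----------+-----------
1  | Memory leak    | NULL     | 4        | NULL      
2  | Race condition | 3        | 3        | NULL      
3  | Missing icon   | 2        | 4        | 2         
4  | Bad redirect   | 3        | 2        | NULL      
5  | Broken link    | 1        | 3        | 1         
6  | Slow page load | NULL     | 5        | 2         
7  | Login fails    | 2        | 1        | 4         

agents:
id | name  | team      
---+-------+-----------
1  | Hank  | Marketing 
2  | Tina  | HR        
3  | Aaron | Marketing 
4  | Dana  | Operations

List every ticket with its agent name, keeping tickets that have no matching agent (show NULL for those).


LEFT JOIN keeps every row from tickets (the left table); where agent_id has no match in agents, the agent columns become NULL. Walk through each ticket:
  - ticket 1 (Memory leak): agent_id=NULL, no match -> kept with NULL
  - ticket 2 (Race condition): agent_id=3 -> matches Aaron
  - ticket 3 (Missing icon): agent_id=2 -> matches Tina
  - ticket 4 (Bad redirect): agent_id=3 -> matches Aaron
  - ticket 5 (Broken link): agent_id=1 -> matches Hank
  - ticket 6 (Slow page load): agent_id=NULL, no match -> kept with NULL
  - ticket 7 (Login fails): agent_id=2 -> matches Tina
All 7 rows appear; 2 have NULL agent.

SQL:
SELECT a.title, b.name AS agent
FROM tickets a
LEFT JOIN agents b ON a.agent_id = b.id

Result:
title          | agent
---------------+------
Memory leak    | NULL 
Race condition | Aaron
Missing icon   | Tina 
Bad redirect   | Aaron
Broken link    | Hank 
Slow page load | NULL 
Login fails    | Tina 


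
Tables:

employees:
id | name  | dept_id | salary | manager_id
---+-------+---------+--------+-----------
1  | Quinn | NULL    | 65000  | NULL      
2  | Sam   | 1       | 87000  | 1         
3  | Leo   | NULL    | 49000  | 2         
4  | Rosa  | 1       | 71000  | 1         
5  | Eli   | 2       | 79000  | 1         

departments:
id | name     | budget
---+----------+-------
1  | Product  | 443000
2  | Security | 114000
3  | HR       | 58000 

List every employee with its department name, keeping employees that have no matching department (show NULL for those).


LEFT JOIN keeps every row from employees (the left table); where dept_id has no match in departments, the department columns become NULL. Walk through each employee:
  - employee 1 (Quinn): dept_id=NULL, no match -> kept with NULL
  - employee 2 (Sam): dept_id=1 -> matches Product
  - employee 3 (Leo): dept_id=NULL, no match -> kept with NULL
  - employee 4 (Rosa): dept_id=1 -> matches Product
  - employee 5 (Eli): dept_id=2 -> matches Security
All 5 rows appear; 2 have NULL department.

SQL:
SELECT a.name, b.name AS department
FROM employees a
LEFT JOIN departments b ON a.dept_id = b.id

Result:
name  | department
------+-----------
Quinn | NULL      
Sam   | Product   
Leo   | NULL      
Rosa  | Product   
Eli   | Security  


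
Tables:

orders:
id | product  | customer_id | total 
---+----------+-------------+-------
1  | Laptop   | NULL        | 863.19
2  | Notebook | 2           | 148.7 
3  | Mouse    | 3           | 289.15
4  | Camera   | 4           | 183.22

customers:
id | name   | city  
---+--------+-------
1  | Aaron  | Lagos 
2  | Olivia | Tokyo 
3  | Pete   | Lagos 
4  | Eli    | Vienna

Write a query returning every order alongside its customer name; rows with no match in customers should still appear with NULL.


LEFT JOIN keeps every row from orders (the left table); where customer_id has no match in customers, the customer columns become NULL. Walk through each order:
  - order 1 (Laptop): customer_id=NULL, no match -> kept with NULL
  - order 2 (Notebook): customer_id=2 -> matches Olivia
  - order 3 (Mouse): customer_id=3 -> matches Pete
  - order 4 (Camera): customer_id=4 -> matches Eli
All 4 rows appear; 1 has NULL customer.

SQL:
SELECT a.product, b.name AS customer
FROM orders a
LEFT JOIN customers b ON a.customer_id = b.id

Result:
product  | customer
---------+---------
Laptop   | NULL    
Notebook | Olivia  
Mouse    | Pete    
Camera   | Eli     


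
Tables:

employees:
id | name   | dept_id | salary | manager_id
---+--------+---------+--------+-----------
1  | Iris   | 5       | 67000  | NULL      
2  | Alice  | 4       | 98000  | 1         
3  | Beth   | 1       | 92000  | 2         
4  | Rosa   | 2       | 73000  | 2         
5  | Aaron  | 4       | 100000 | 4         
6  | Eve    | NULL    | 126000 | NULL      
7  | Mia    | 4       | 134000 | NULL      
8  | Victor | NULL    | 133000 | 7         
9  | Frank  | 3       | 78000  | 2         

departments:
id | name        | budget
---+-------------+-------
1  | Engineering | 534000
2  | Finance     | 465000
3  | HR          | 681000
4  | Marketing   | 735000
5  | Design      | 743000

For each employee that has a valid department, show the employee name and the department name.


INNER JOIN keeps only employees rows whose dept_id matches an id in departments. Walk through each employee:
  - employee 1 (Iris): dept_id=5 -> matches Design
  - employee 2 (Alice): dept_id=4 -> matches Marketing
  - employee 3 (Beth): dept_id=1 -> matches Engineering
  - employee 4 (Rosa): dept_id=2 -> matches Finance
  - employee 5 (Aaron): dept_id=4 -> matches Marketing
  - employee 6 (Eve): dept_id=NULL, no match -> dropped
  - employee 7 (Mia): dept_id=4 -> matches Marketing
  - employee 8 (Victor): dept_id=NULL, no match -> dropped
  - employee 9 (Frank): dept_id=3 -> matches HR
So 2 of 9 rows are dropped.

SQL:
SELECT a.name, b.name AS department
FROM employees a
INNER JOIN departments b ON a.dept_id = b.id

Result:
name  | department 
------+------------
Iris  | Design     
Alice | Marketing  
Beth  | Engineering
Rosa  | Finance    
Aaron | Marketing  
Mia   | Marketing  
Frank | HR         


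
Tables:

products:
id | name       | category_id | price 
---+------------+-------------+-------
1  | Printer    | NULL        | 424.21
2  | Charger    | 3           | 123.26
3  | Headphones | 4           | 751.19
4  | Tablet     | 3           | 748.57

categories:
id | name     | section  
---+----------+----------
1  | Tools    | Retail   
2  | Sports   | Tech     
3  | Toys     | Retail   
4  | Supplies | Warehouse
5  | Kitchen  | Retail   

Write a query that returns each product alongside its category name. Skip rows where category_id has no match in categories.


INNER JOIN keeps only products rows whose category_id matches an id in categories. Walk through each product:
  - product 1 (Printer): category_id=NULL, no match -> dropped
  - product 2 (Charger): category_id=3 -> matches Toys
  - product 3 (Headphones): category_id=4 -> matches Supplies
  - product 4 (Tablet): category_id=3 -> matches Toys
So 1 of 4 rows is dropped.

SQL:
SELECT a.name, b.name AS category
FROM products a
INNER JOIN categories b ON a.category_id = b.id

Result:
name       | category
-----------+---------
Charger    | Toys    
Headphones | Supplies
Tablet     | Toys    


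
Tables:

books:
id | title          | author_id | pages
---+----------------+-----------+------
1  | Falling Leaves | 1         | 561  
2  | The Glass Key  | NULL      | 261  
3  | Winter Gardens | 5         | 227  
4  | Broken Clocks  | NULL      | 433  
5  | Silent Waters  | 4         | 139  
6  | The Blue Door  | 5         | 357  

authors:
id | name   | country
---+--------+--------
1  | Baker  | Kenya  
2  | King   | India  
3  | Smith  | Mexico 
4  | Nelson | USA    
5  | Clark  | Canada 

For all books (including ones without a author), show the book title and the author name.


LEFT JOIN keeps every row from books (the left table); where author_id has no match in authors, the author columns become NULL. Walk through each book:
  - book 1 (Falling Leaves): author_id=1 -> matches Baker
  - book 2 (The Glass Key): author_id=NULL, no match -> kept with NULL
  - book 3 (Winter Gardens): author_id=5 -> matches Clark
  - book 4 (Broken Clocks): author_id=NULL, no match -> kept with NULL
  - book 5 (Silent Waters): author_id=4 -> matches Nelson
  - book 6 (The Blue Door): author_id=5 -> matches Clark
All 6 rows appear; 2 have NULL author.

SQL:
SELECT a.title, b.name AS author
FROM books a
LEFT JOIN authors b ON a.author_id = b.id

Result:
title          | author
---------------+-------
Falling Leaves | Baker 
The Glass Key  | NULL  
Winter Gardens | Clark 
Broken Clocks  | NULL  
Silent Waters  | Nelson
The Blue Door  | Clark 
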